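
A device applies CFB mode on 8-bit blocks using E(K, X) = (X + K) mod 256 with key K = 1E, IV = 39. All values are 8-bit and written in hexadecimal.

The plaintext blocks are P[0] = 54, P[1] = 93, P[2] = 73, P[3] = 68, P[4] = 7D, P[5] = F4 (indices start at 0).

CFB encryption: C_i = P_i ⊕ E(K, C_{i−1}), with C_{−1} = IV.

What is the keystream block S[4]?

C7

C[0]: E(K, 39) = 57; 54 ⊕ 57 = 03.
C[1]: E(K, 03) = 21; 93 ⊕ 21 = B2.
C[2]: E(K, B2) = D0; 73 ⊕ D0 = A3.
C[3]: E(K, A3) = C1; 68 ⊕ C1 = A9.
C[4]: E(K, A9) = C7; 7D ⊕ C7 = BA.
So S[4] = C7.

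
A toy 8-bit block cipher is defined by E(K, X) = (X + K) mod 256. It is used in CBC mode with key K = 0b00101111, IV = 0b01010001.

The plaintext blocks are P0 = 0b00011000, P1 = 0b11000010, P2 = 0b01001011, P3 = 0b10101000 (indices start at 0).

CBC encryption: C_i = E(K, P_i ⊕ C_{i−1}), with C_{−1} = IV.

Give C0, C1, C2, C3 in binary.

C0 = 0b01111000, C1 = 0b11101001, C2 = 0b11010001, C3 = 0b10101000

C0: P0 ⊕ 0b01010001 = 0b01001001; E(K, 0b01001001) = 0b01111000.
C1: P1 ⊕ 0b01111000 = 0b10111010; E(K, 0b10111010) = 0b11101001.
C2: P2 ⊕ 0b11101001 = 0b10100010; E(K, 0b10100010) = 0b11010001.
C3: P3 ⊕ 0b11010001 = 0b01111001; E(K, 0b01111001) = 0b10101000.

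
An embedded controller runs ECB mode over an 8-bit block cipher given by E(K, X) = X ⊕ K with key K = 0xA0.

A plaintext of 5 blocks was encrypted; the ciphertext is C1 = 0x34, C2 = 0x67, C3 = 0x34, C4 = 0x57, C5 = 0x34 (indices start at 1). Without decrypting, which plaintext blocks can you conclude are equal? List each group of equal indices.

ECB encrypts each block independently with the same key, so equal ciphertext blocks imply equal plaintext blocks.
C1 = C3 = C5 = 0x34, so P1 = P3 = P5.

P1 = P3 = P5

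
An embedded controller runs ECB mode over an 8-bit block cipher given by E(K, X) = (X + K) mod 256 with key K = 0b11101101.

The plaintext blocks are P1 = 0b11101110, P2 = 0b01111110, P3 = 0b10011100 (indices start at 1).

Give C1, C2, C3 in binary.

ECB encryption: C_i = E(K, P_i).
C1: E(K, 0b11101110) = 0b11011011.
C2: E(K, 0b01111110) = 0b01101011.
C3: E(K, 0b10011100) = 0b10001001.

C1 = 0b11011011, C2 = 0b01101011, C3 = 0b10001001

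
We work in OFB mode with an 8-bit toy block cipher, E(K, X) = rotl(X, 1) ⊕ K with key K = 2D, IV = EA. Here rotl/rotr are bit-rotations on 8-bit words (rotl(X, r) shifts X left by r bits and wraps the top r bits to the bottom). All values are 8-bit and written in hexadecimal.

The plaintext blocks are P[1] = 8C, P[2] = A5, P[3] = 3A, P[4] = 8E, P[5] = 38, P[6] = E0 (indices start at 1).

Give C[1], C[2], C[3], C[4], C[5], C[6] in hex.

OFB encryption: S_i = E(K, S_{i−1}) with S_{0} = IV; C_i = P_i ⊕ S_i.
C[1]: S = E(K, EA) = F8; 8C ⊕ F8 = 74.
C[2]: S = E(K, F8) = DC; A5 ⊕ DC = 79.
C[3]: S = E(K, DC) = 94; 3A ⊕ 94 = AE.
C[4]: S = E(K, 94) = 04; 8E ⊕ 04 = 8A.
C[5]: S = E(K, 04) = 25; 38 ⊕ 25 = 1D.
C[6]: S = E(K, 25) = 67; E0 ⊕ 67 = 87.

C[1] = 74, C[2] = 79, C[3] = AE, C[4] = 8A, C[5] = 1D, C[6] = 87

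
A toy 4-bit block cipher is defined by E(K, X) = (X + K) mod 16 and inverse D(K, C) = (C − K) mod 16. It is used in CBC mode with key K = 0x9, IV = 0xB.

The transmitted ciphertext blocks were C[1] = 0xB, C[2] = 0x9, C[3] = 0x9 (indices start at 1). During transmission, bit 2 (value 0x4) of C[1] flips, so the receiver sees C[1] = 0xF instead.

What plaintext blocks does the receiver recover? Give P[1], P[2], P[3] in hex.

CBC decryption: P_i = D(K, C_i) ⊕ C_{i−1}, with C_{0} = IV.
Only C[1] changed, to 0xF. In CBC, a change in C_i garbles P_i and flips the same bit in P_{i+1}. Decrypting the received ciphertext:
P[1]: D(K, 0xF) = 0x6; 0x6 ⊕ 0xB = 0xD.
P[2]: D(K, 0x9) = 0x0; 0x0 ⊕ 0xF = 0xF.
P[3]: D(K, 0x9) = 0x0; 0x0 ⊕ 0x9 = 0x9.
Blocks that differ from the original plaintext: P[1], P[2].

P[1] = 0xD, P[2] = 0xF, P[3] = 0x9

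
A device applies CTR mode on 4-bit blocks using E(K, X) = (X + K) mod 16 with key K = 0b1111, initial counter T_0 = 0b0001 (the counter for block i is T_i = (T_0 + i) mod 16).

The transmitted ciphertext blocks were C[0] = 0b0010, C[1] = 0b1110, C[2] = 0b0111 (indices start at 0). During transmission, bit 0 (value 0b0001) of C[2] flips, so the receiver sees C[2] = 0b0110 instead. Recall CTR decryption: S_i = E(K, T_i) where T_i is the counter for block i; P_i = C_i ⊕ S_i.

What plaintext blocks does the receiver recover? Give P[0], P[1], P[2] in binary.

Only C[2] changed, to 0b0110. In CTR, a change in C_i flips the same bit in P_i only; the keystream is unaffected. Decrypting the received ciphertext:
P[0]: T = 0b0001, S = E(K, T) = 0b0000; 0b0010 ⊕ 0b0000 = 0b0010.
P[1]: T = 0b0010, S = E(K, T) = 0b0001; 0b1110 ⊕ 0b0001 = 0b1111.
P[2]: T = 0b0011, S = E(K, T) = 0b0010; 0b0110 ⊕ 0b0010 = 0b0100.
Blocks that differ from the original plaintext: P[2].

P[0] = 0b0010, P[1] = 0b1111, P[2] = 0b0100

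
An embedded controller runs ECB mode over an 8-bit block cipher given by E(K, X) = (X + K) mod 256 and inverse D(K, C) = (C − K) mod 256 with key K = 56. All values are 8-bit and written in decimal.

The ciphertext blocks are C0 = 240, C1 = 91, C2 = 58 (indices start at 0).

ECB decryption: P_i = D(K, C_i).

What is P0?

P0: D(K, 240) = 184.

P0 = 184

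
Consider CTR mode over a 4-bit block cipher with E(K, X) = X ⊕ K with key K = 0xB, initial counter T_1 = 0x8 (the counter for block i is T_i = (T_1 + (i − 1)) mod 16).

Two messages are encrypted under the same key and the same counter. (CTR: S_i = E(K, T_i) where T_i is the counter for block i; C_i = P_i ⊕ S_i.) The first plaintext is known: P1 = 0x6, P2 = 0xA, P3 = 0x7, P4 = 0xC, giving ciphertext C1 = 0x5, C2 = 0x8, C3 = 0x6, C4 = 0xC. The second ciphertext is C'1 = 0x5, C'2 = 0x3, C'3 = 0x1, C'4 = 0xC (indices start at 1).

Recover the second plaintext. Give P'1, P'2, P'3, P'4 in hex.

In CTR with a reused counter, both messages share the same keystream S_i, so C_i ⊕ C'_i = P_i ⊕ P'_i and thus P'_i = P_i ⊕ C_i ⊕ C'_i.
P'1: 0x6 ⊕ 0x5 ⊕ 0x5 = 0x6.
P'2: 0xA ⊕ 0x8 ⊕ 0x3 = 0x1.
P'3: 0x7 ⊕ 0x6 ⊕ 0x1 = 0x0.
P'4: 0xC ⊕ 0xC ⊕ 0xC = 0xC.

P'1 = 0x6, P'2 = 0x1, P'3 = 0x0, P'4 = 0xC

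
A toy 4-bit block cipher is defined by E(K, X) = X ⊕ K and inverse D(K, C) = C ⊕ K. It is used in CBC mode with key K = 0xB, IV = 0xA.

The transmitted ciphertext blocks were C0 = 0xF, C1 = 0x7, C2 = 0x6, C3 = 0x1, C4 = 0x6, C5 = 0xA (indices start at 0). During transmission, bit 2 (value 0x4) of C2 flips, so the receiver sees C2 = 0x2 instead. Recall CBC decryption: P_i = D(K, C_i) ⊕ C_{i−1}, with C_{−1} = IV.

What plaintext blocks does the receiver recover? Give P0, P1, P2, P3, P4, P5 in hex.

P0 = 0xE, P1 = 0x3, P2 = 0xE, P3 = 0x8, P4 = 0xC, P5 = 0x7

Only C2 changed, to 0x2. In CBC, a change in C_i garbles P_i and flips the same bit in P_{i+1}. Decrypting the received ciphertext:
P0: D(K, 0xF) = 0x4; 0x4 ⊕ 0xA = 0xE.
P1: D(K, 0x7) = 0xC; 0xC ⊕ 0xF = 0x3.
P2: D(K, 0x2) = 0x9; 0x9 ⊕ 0x7 = 0xE.
P3: D(K, 0x1) = 0xA; 0xA ⊕ 0x2 = 0x8.
P4: D(K, 0x6) = 0xD; 0xD ⊕ 0x1 = 0xC.
P5: D(K, 0xA) = 0x1; 0x1 ⊕ 0x6 = 0x7.
Blocks that differ from the original plaintext: P2, P3.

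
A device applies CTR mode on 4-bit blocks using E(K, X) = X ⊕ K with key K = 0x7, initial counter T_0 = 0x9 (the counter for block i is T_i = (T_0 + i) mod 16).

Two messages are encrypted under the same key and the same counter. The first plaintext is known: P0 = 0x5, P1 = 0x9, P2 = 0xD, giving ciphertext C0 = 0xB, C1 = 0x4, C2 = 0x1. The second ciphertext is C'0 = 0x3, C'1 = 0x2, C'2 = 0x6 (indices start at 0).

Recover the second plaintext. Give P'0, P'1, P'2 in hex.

P'0 = 0xD, P'1 = 0xF, P'2 = 0xA

In CTR with a reused counter, both messages share the same keystream S_i, so C_i ⊕ C'_i = P_i ⊕ P'_i and thus P'_i = P_i ⊕ C_i ⊕ C'_i.
P'0: 0x5 ⊕ 0xB ⊕ 0x3 = 0xD.
P'1: 0x9 ⊕ 0x4 ⊕ 0x2 = 0xF.
P'2: 0xD ⊕ 0x1 ⊕ 0x6 = 0xA.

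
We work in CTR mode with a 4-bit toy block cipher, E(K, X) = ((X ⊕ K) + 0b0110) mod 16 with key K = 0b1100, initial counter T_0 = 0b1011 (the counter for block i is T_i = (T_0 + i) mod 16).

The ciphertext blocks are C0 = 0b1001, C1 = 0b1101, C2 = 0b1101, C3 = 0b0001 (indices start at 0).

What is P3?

P3 = 0b1001

CTR decryption: S_i = E(K, T_i) where T_i is the counter for block i; P_i = C_i ⊕ S_i.
P3: T = 0b1110, S = E(K, T) = 0b1000; 0b0001 ⊕ 0b1000 = 0b1001.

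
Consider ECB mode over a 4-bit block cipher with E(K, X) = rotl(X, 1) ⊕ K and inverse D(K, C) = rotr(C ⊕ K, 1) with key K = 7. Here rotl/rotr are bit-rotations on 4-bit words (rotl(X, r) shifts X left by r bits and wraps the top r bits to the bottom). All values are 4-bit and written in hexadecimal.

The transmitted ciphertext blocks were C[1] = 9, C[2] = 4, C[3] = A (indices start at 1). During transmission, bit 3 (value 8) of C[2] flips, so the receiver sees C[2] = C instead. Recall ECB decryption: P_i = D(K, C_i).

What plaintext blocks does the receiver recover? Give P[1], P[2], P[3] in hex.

Only C[2] changed, to C. In ECB, a change in C_i affects only P_i. Decrypting the received ciphertext:
P[1]: D(K, 9) = 7.
P[2]: D(K, C) = D.
P[3]: D(K, A) = E.
Blocks that differ from the original plaintext: P[2].

P[1] = 7, P[2] = D, P[3] = E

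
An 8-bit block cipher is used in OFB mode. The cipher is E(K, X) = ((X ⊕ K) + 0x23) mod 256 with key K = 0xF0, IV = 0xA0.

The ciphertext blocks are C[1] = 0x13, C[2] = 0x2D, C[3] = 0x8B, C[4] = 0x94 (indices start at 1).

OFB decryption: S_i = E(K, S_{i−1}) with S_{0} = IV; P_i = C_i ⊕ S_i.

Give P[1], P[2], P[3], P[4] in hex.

P[1]: S = E(K, 0xA0) = 0x73; 0x13 ⊕ 0x73 = 0x60.
P[2]: S = E(K, 0x73) = 0xA6; 0x2D ⊕ 0xA6 = 0x8B.
P[3]: S = E(K, 0xA6) = 0x79; 0x8B ⊕ 0x79 = 0xF2.
P[4]: S = E(K, 0x79) = 0xAC; 0x94 ⊕ 0xAC = 0x38.

P[1] = 0x60, P[2] = 0x8B, P[3] = 0xF2, P[4] = 0x38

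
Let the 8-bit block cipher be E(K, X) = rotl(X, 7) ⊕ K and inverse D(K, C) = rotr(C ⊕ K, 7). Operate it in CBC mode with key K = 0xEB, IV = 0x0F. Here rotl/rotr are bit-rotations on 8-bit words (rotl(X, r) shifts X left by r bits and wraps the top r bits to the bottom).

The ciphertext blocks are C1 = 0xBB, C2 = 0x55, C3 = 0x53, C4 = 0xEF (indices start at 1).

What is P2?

P2 = 0xC6

CBC decryption: P_i = D(K, C_i) ⊕ C_{i−1}, with C_{0} = IV.
P2: D(K, 0x55) = 0x7D; 0x7D ⊕ 0xBB = 0xC6.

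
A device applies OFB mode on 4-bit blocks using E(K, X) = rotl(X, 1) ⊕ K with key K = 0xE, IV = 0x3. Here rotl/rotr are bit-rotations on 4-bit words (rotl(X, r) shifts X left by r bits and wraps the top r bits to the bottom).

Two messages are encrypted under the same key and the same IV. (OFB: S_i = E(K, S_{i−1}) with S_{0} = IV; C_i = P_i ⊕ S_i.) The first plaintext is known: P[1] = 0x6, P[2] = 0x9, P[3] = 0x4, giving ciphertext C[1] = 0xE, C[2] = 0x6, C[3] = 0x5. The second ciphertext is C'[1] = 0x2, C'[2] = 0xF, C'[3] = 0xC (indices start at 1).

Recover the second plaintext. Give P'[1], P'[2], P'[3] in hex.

In OFB with a reused IV, both messages share the same keystream S_i, so C_i ⊕ C'_i = P_i ⊕ P'_i and thus P'_i = P_i ⊕ C_i ⊕ C'_i.
P'[1]: 0x6 ⊕ 0xE ⊕ 0x2 = 0xA.
P'[2]: 0x9 ⊕ 0x6 ⊕ 0xF = 0x0.
P'[3]: 0x4 ⊕ 0x5 ⊕ 0xC = 0xD.

P'[1] = 0xA, P'[2] = 0x0, P'[3] = 0xD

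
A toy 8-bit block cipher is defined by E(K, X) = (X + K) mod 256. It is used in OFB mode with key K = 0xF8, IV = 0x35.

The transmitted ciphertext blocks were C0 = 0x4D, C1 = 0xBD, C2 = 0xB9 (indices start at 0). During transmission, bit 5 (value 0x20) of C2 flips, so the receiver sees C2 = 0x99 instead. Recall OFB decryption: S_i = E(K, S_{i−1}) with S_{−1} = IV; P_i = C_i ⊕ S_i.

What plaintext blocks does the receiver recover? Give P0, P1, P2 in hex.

P0 = 0x60, P1 = 0x98, P2 = 0x84

Only C2 changed, to 0x99. In OFB, a change in C_i flips the same bit in P_i only; the keystream is unaffected. Decrypting the received ciphertext:
P0: S = E(K, 0x35) = 0x2D; 0x4D ⊕ 0x2D = 0x60.
P1: S = E(K, 0x2D) = 0x25; 0xBD ⊕ 0x25 = 0x98.
P2: S = E(K, 0x25) = 0x1D; 0x99 ⊕ 0x1D = 0x84.
Blocks that differ from the original plaintext: P2.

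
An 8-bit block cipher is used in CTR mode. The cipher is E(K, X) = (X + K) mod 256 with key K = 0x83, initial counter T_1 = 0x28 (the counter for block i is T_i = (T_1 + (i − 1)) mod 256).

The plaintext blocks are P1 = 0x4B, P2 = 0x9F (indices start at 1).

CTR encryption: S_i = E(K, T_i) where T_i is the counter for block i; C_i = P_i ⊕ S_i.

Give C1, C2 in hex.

C1: T = 0x28, S = E(K, T) = 0xAB; 0x4B ⊕ 0xAB = 0xE0.
C2: T = 0x29, S = E(K, T) = 0xAC; 0x9F ⊕ 0xAC = 0x33.

C1 = 0xE0, C2 = 0x33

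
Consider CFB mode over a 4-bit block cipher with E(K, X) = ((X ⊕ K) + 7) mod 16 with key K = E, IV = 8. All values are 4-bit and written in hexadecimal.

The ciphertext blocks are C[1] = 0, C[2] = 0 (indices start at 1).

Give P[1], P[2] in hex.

P[1] = D, P[2] = 5

CFB decryption: P_i = C_i ⊕ E(K, C_{i−1}), with C_{0} = IV.
P[1]: E(K, 8) = D; 0 ⊕ D = D.
P[2]: E(K, 0) = 5; 0 ⊕ 5 = 5.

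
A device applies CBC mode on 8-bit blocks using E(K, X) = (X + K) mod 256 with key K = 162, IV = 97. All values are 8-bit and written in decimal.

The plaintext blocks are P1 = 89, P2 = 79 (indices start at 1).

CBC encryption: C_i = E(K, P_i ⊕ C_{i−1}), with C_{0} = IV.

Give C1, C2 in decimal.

C1 = 218, C2 = 55

C1: P1 ⊕ 97 = 56; E(K, 56) = 218.
C2: P2 ⊕ 218 = 149; E(K, 149) = 55.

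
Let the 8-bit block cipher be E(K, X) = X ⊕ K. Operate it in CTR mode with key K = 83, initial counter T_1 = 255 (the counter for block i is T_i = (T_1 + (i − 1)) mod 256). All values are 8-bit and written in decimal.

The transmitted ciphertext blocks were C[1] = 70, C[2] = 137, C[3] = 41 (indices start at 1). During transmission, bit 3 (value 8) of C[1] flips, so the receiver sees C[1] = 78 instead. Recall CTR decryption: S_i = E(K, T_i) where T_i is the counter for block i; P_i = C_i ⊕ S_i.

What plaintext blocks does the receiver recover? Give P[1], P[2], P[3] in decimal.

P[1] = 226, P[2] = 218, P[3] = 123

Only C[1] changed, to 78. In CTR, a change in C_i flips the same bit in P_i only; the keystream is unaffected. Decrypting the received ciphertext:
P[1]: T = 255, S = E(K, T) = 172; 78 ⊕ 172 = 226.
P[2]: T = 0, S = E(K, T) = 83; 137 ⊕ 83 = 218.
P[3]: T = 1, S = E(K, T) = 82; 41 ⊕ 82 = 123.
Blocks that differ from the original plaintext: P[1].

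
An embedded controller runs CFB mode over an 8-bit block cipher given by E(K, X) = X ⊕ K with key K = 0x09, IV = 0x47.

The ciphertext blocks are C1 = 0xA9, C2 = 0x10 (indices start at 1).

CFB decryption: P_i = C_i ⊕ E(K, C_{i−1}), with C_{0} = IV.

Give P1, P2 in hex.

P1: E(K, 0x47) = 0x4E; 0xA9 ⊕ 0x4E = 0xE7.
P2: E(K, 0xA9) = 0xA0; 0x10 ⊕ 0xA0 = 0xB0.

P1 = 0xE7, P2 = 0xB0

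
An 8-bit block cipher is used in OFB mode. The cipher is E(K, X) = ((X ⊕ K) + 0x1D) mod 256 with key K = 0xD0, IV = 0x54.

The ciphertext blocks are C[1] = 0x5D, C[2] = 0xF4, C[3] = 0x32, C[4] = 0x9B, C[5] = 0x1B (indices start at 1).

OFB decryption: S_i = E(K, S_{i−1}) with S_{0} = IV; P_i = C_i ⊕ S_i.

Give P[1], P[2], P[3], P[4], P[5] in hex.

P[1] = 0xFC, P[2] = 0x7A, P[3] = 0x49, P[4] = 0x53, P[5] = 0x2E

P[1]: S = E(K, 0x54) = 0xA1; 0x5D ⊕ 0xA1 = 0xFC.
P[2]: S = E(K, 0xA1) = 0x8E; 0xF4 ⊕ 0x8E = 0x7A.
P[3]: S = E(K, 0x8E) = 0x7B; 0x32 ⊕ 0x7B = 0x49.
P[4]: S = E(K, 0x7B) = 0xC8; 0x9B ⊕ 0xC8 = 0x53.
P[5]: S = E(K, 0xC8) = 0x35; 0x1B ⊕ 0x35 = 0x2E.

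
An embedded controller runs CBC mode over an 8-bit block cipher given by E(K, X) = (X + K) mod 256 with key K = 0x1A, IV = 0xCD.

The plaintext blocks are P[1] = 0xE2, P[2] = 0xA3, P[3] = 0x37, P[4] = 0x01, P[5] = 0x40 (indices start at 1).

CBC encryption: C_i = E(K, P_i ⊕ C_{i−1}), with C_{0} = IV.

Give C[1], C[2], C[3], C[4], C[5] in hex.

C[1]: P[1] ⊕ 0xCD = 0x2F; E(K, 0x2F) = 0x49.
C[2]: P[2] ⊕ 0x49 = 0xEA; E(K, 0xEA) = 0x04.
C[3]: P[3] ⊕ 0x04 = 0x33; E(K, 0x33) = 0x4D.
C[4]: P[4] ⊕ 0x4D = 0x4C; E(K, 0x4C) = 0x66.
C[5]: P[5] ⊕ 0x66 = 0x26; E(K, 0x26) = 0x40.

C[1] = 0x49, C[2] = 0x04, C[3] = 0x4D, C[4] = 0x66, C[5] = 0x40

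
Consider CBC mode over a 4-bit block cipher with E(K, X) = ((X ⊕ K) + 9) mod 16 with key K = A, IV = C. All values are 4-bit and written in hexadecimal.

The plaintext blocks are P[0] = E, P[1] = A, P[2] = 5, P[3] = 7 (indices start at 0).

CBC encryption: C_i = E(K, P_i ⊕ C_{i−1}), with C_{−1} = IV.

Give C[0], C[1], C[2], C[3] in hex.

C[0] = 1, C[1] = A, C[2] = E, C[3] = C

C[0]: P[0] ⊕ C = 2; E(K, 2) = 1.
C[1]: P[1] ⊕ 1 = B; E(K, B) = A.
C[2]: P[2] ⊕ A = F; E(K, F) = E.
C[3]: P[3] ⊕ E = 9; E(K, 9) = C.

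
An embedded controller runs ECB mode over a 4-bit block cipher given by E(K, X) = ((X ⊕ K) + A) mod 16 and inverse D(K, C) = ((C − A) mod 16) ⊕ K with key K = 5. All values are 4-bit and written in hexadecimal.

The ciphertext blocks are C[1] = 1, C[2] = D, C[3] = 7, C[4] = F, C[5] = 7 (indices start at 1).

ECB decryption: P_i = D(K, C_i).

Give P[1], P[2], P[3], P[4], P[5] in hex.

P[1]: D(K, 1) = 2.
P[2]: D(K, D) = 6.
P[3]: D(K, 7) = 8.
P[4]: D(K, F) = 0.
P[5]: D(K, 7) = 8.

P[1] = 2, P[2] = 6, P[3] = 8, P[4] = 0, P[5] = 8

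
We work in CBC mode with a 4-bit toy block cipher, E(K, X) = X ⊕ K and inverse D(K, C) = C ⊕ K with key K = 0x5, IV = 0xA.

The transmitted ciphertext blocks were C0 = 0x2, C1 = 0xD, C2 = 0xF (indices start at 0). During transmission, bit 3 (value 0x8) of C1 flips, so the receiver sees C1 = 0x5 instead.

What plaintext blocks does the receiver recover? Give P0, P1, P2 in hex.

CBC decryption: P_i = D(K, C_i) ⊕ C_{i−1}, with C_{−1} = IV.
Only C1 changed, to 0x5. In CBC, a change in C_i garbles P_i and flips the same bit in P_{i+1}. Decrypting the received ciphertext:
P0: D(K, 0x2) = 0x7; 0x7 ⊕ 0xA = 0xD.
P1: D(K, 0x5) = 0x0; 0x0 ⊕ 0x2 = 0x2.
P2: D(K, 0xF) = 0xA; 0xA ⊕ 0x5 = 0xF.
Blocks that differ from the original plaintext: P1, P2.

P0 = 0xD, P1 = 0x2, P2 = 0xF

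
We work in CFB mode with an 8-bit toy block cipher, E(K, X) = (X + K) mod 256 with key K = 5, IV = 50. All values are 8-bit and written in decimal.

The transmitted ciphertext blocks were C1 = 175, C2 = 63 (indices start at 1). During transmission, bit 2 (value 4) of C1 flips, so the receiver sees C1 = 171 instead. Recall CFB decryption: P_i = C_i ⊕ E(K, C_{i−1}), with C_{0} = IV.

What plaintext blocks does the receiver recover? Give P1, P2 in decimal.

P1 = 156, P2 = 143

Only C1 changed, to 171. In CFB, a change in C_i flips the same bit in P_i and garbles P_{i+1}. Decrypting the received ciphertext:
P1: E(K, 50) = 55; 171 ⊕ 55 = 156.
P2: E(K, 171) = 176; 63 ⊕ 176 = 143.
Blocks that differ from the original plaintext: P1, P2.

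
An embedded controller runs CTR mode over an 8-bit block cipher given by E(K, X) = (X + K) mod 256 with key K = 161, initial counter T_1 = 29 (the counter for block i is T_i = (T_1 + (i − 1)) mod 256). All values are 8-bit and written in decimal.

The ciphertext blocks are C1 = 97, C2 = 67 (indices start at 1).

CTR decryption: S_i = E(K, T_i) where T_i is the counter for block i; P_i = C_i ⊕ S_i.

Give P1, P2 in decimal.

P1 = 223, P2 = 252

P1: T = 29, S = E(K, T) = 190; 97 ⊕ 190 = 223.
P2: T = 30, S = E(K, T) = 191; 67 ⊕ 191 = 252.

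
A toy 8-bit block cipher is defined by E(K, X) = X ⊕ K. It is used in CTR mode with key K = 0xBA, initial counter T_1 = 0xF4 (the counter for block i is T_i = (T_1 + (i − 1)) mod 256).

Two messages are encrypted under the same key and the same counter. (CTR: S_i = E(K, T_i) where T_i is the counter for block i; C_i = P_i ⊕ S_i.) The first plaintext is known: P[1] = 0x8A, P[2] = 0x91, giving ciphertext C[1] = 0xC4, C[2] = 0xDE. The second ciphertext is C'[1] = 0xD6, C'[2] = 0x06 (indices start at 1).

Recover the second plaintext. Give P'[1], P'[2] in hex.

P'[1] = 0x98, P'[2] = 0x49

In CTR with a reused counter, both messages share the same keystream S_i, so C_i ⊕ C'_i = P_i ⊕ P'_i and thus P'_i = P_i ⊕ C_i ⊕ C'_i.
P'[1]: 0x8A ⊕ 0xC4 ⊕ 0xD6 = 0x98.
P'[2]: 0x91 ⊕ 0xDE ⊕ 0x06 = 0x49.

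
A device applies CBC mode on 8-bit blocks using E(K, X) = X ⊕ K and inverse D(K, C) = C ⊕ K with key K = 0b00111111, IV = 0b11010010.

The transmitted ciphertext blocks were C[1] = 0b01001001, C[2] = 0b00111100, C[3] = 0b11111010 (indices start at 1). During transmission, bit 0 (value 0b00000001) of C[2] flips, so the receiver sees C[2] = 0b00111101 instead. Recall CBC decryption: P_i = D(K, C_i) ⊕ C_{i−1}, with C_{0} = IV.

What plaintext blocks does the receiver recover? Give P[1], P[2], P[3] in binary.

Only C[2] changed, to 0b00111101. In CBC, a change in C_i garbles P_i and flips the same bit in P_{i+1}. Decrypting the received ciphertext:
P[1]: D(K, 0b01001001) = 0b01110110; 0b01110110 ⊕ 0b11010010 = 0b10100100.
P[2]: D(K, 0b00111101) = 0b00000010; 0b00000010 ⊕ 0b01001001 = 0b01001011.
P[3]: D(K, 0b11111010) = 0b11000101; 0b11000101 ⊕ 0b00111101 = 0b11111000.
Blocks that differ from the original plaintext: P[2], P[3].

P[1] = 0b10100100, P[2] = 0b01001011, P[3] = 0b11111000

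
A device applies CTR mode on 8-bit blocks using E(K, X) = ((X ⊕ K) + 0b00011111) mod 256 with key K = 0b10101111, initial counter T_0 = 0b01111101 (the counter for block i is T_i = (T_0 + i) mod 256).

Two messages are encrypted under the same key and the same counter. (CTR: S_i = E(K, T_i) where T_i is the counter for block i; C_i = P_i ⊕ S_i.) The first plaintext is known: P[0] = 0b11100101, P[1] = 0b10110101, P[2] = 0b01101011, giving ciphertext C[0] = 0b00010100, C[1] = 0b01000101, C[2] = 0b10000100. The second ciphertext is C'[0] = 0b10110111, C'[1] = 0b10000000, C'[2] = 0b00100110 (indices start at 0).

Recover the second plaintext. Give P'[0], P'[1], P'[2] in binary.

In CTR with a reused counter, both messages share the same keystream S_i, so C_i ⊕ C'_i = P_i ⊕ P'_i and thus P'_i = P_i ⊕ C_i ⊕ C'_i.
P'[0]: 0b11100101 ⊕ 0b00010100 ⊕ 0b10110111 = 0b01000110.
P'[1]: 0b10110101 ⊕ 0b01000101 ⊕ 0b10000000 = 0b01110000.
P'[2]: 0b01101011 ⊕ 0b10000100 ⊕ 0b00100110 = 0b11001001.

P'[0] = 0b01000110, P'[1] = 0b01110000, P'[2] = 0b11001001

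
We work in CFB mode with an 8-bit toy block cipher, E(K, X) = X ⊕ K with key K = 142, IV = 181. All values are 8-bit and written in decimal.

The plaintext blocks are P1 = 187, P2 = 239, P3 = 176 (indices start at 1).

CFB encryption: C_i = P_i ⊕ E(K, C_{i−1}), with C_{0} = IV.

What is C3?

C3 = 223

C1: E(K, 181) = 59; 187 ⊕ 59 = 128.
C2: E(K, 128) = 14; 239 ⊕ 14 = 225.
C3: E(K, 225) = 111; 176 ⊕ 111 = 223.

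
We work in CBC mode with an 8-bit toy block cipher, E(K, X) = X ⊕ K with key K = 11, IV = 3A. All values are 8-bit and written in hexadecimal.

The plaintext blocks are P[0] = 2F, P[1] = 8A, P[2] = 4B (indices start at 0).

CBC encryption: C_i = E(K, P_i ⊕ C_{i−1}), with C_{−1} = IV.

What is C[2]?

C[2] = C5

C[0]: P[0] ⊕ 3A = 15; E(K, 15) = 04.
C[1]: P[1] ⊕ 04 = 8E; E(K, 8E) = 9F.
C[2]: P[2] ⊕ 9F = D4; E(K, D4) = C5.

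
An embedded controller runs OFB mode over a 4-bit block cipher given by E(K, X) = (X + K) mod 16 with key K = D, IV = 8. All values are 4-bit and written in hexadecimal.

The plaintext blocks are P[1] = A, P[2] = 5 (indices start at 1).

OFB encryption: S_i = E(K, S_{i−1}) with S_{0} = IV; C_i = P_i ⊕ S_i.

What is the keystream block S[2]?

2

C[1]: S = E(K, 8) = 5; A ⊕ 5 = F.
C[2]: S = E(K, 5) = 2; 5 ⊕ 2 = 7.
So S[2] = 2.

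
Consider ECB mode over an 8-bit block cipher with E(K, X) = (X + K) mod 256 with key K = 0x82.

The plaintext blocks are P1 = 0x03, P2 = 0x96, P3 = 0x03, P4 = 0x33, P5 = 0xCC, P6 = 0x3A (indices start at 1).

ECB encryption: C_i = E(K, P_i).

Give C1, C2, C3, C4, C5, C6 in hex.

C1: E(K, 0x03) = 0x85.
C2: E(K, 0x96) = 0x18.
C3: E(K, 0x03) = 0x85.
C4: E(K, 0x33) = 0xB5.
C5: E(K, 0xCC) = 0x4E.
C6: E(K, 0x3A) = 0xBC.

C1 = 0x85, C2 = 0x18, C3 = 0x85, C4 = 0xB5, C5 = 0x4E, C6 = 0xBC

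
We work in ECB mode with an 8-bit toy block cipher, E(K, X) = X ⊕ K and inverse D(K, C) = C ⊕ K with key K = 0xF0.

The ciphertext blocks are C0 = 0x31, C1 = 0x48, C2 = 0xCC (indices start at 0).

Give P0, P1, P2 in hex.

P0 = 0xC1, P1 = 0xB8, P2 = 0x3C

ECB decryption: P_i = D(K, C_i).
P0: D(K, 0x31) = 0xC1.
P1: D(K, 0x48) = 0xB8.
P2: D(K, 0xCC) = 0x3C.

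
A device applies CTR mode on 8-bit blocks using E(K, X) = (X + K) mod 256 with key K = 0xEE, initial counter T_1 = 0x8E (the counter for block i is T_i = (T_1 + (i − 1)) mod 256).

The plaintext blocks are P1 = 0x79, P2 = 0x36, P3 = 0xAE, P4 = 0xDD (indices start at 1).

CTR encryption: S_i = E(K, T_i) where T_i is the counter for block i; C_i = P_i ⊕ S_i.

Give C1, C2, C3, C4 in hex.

C1: T = 0x8E, S = E(K, T) = 0x7C; 0x79 ⊕ 0x7C = 0x05.
C2: T = 0x8F, S = E(K, T) = 0x7D; 0x36 ⊕ 0x7D = 0x4B.
C3: T = 0x90, S = E(K, T) = 0x7E; 0xAE ⊕ 0x7E = 0xD0.
C4: T = 0x91, S = E(K, T) = 0x7F; 0xDD ⊕ 0x7F = 0xA2.

C1 = 0x05, C2 = 0x4B, C3 = 0xD0, C4 = 0xA2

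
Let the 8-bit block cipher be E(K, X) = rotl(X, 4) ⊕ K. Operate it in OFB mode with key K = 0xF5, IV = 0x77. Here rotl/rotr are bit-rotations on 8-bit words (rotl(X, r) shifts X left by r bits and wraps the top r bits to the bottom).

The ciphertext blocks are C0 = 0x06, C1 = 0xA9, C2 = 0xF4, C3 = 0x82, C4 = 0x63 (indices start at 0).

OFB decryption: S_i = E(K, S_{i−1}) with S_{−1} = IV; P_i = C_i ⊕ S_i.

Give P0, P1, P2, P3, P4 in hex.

P0: S = E(K, 0x77) = 0x82; 0x06 ⊕ 0x82 = 0x84.
P1: S = E(K, 0x82) = 0xDD; 0xA9 ⊕ 0xDD = 0x74.
P2: S = E(K, 0xDD) = 0x28; 0xF4 ⊕ 0x28 = 0xDC.
P3: S = E(K, 0x28) = 0x77; 0x82 ⊕ 0x77 = 0xF5.
P4: S = E(K, 0x77) = 0x82; 0x63 ⊕ 0x82 = 0xE1.

P0 = 0x84, P1 = 0x74, P2 = 0xDC, P3 = 0xF5, P4 = 0xE1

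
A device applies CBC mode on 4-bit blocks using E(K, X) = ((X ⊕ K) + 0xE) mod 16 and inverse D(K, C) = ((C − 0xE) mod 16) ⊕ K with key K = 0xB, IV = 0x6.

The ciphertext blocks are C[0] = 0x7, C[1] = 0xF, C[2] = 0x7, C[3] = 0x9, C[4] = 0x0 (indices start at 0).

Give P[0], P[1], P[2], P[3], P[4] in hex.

P[0] = 0x4, P[1] = 0xD, P[2] = 0xD, P[3] = 0x7, P[4] = 0x0

CBC decryption: P_i = D(K, C_i) ⊕ C_{i−1}, with C_{−1} = IV.
P[0]: D(K, 0x7) = 0x2; 0x2 ⊕ 0x6 = 0x4.
P[1]: D(K, 0xF) = 0xA; 0xA ⊕ 0x7 = 0xD.
P[2]: D(K, 0x7) = 0x2; 0x2 ⊕ 0xF = 0xD.
P[3]: D(K, 0x9) = 0x0; 0x0 ⊕ 0x7 = 0x7.
P[4]: D(K, 0x0) = 0x9; 0x9 ⊕ 0x9 = 0x0.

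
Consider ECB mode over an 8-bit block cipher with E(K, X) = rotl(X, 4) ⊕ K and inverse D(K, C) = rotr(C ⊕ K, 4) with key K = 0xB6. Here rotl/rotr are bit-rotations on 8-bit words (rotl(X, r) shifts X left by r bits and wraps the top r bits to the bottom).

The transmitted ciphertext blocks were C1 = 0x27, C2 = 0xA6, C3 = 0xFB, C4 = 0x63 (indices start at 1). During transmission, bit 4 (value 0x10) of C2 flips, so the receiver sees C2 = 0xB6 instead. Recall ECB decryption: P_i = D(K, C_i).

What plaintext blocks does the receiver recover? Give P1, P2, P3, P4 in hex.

Only C2 changed, to 0xB6. In ECB, a change in C_i affects only P_i. Decrypting the received ciphertext:
P1: D(K, 0x27) = 0x19.
P2: D(K, 0xB6) = 0x00.
P3: D(K, 0xFB) = 0xD4.
P4: D(K, 0x63) = 0x5D.
Blocks that differ from the original plaintext: P2.

P1 = 0x19, P2 = 0x00, P3 = 0xD4, P4 = 0x5D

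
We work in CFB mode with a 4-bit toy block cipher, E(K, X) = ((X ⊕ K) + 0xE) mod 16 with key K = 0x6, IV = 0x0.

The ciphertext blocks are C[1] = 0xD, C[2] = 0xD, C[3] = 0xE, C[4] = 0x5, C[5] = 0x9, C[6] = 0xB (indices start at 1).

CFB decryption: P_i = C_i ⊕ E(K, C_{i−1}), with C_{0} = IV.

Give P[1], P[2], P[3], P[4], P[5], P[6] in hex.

P[1]: E(K, 0x0) = 0x4; 0xD ⊕ 0x4 = 0x9.
P[2]: E(K, 0xD) = 0x9; 0xD ⊕ 0x9 = 0x4.
P[3]: E(K, 0xD) = 0x9; 0xE ⊕ 0x9 = 0x7.
P[4]: E(K, 0xE) = 0x6; 0x5 ⊕ 0x6 = 0x3.
P[5]: E(K, 0x5) = 0x1; 0x9 ⊕ 0x1 = 0x8.
P[6]: E(K, 0x9) = 0xD; 0xB ⊕ 0xD = 0x6.

P[1] = 0x9, P[2] = 0x4, P[3] = 0x7, P[4] = 0x3, P[5] = 0x8, P[6] = 0x6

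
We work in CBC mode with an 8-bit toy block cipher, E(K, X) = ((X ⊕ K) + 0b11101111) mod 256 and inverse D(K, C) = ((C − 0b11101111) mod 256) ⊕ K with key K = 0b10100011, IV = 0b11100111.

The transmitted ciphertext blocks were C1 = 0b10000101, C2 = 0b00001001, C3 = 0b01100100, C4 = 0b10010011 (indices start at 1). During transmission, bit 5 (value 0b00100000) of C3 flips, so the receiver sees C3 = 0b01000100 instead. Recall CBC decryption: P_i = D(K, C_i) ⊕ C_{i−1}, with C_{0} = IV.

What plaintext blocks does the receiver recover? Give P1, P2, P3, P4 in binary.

Only C3 changed, to 0b01000100. In CBC, a change in C_i garbles P_i and flips the same bit in P_{i+1}. Decrypting the received ciphertext:
P1: D(K, 0b10000101) = 0b00110101; 0b00110101 ⊕ 0b11100111 = 0b11010010.
P2: D(K, 0b00001001) = 0b10111001; 0b10111001 ⊕ 0b10000101 = 0b00111100.
P3: D(K, 0b01000100) = 0b11110110; 0b11110110 ⊕ 0b00001001 = 0b11111111.
P4: D(K, 0b10010011) = 0b00000111; 0b00000111 ⊕ 0b01000100 = 0b01000011.
Blocks that differ from the original plaintext: P3, P4.

P1 = 0b11010010, P2 = 0b00111100, P3 = 0b11111111, P4 = 0b01000011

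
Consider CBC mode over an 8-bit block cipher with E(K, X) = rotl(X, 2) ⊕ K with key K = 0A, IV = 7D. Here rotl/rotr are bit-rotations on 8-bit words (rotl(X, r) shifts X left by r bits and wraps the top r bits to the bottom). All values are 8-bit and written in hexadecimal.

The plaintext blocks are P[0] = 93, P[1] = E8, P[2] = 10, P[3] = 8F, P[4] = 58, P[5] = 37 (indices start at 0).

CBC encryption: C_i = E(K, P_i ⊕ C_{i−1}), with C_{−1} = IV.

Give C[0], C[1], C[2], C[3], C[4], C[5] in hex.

C[0]: P[0] ⊕ 7D = EE; E(K, EE) = B1.
C[1]: P[1] ⊕ B1 = 59; E(K, 59) = 6F.
C[2]: P[2] ⊕ 6F = 7F; E(K, 7F) = F7.
C[3]: P[3] ⊕ F7 = 78; E(K, 78) = EB.
C[4]: P[4] ⊕ EB = B3; E(K, B3) = C4.
C[5]: P[5] ⊕ C4 = F3; E(K, F3) = C5.

C[0] = B1, C[1] = 6F, C[2] = F7, C[3] = EB, C[4] = C4, C[5] = C5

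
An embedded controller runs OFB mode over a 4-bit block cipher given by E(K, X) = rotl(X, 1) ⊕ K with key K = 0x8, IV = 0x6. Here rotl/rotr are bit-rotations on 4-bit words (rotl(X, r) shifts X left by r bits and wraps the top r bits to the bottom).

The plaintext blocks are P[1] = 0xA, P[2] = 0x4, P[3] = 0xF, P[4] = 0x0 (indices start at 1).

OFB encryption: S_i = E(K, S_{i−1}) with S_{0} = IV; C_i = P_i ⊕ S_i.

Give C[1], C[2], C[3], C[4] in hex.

C[1] = 0xE, C[2] = 0x4, C[3] = 0x7, C[4] = 0x9

C[1]: S = E(K, 0x6) = 0x4; 0xA ⊕ 0x4 = 0xE.
C[2]: S = E(K, 0x4) = 0x0; 0x4 ⊕ 0x0 = 0x4.
C[3]: S = E(K, 0x0) = 0x8; 0xF ⊕ 0x8 = 0x7.
C[4]: S = E(K, 0x8) = 0x9; 0x0 ⊕ 0x9 = 0x9.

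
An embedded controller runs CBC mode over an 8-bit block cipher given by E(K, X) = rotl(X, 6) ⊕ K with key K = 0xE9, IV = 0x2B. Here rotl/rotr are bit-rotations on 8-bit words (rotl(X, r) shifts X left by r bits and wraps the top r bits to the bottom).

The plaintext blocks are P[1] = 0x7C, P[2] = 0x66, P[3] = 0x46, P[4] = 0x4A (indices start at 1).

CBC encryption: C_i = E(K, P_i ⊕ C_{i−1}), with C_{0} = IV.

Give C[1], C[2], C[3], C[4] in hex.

C[1] = 0x3C, C[2] = 0x7F, C[3] = 0xA7, C[4] = 0x92

C[1]: P[1] ⊕ 0x2B = 0x57; E(K, 0x57) = 0x3C.
C[2]: P[2] ⊕ 0x3C = 0x5A; E(K, 0x5A) = 0x7F.
C[3]: P[3] ⊕ 0x7F = 0x39; E(K, 0x39) = 0xA7.
C[4]: P[4] ⊕ 0xA7 = 0xED; E(K, 0xED) = 0x92.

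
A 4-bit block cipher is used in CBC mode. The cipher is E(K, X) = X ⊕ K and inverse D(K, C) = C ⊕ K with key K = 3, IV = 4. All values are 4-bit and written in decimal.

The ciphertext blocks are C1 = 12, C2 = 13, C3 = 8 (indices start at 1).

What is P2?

CBC decryption: P_i = D(K, C_i) ⊕ C_{i−1}, with C_{0} = IV.
P2: D(K, 13) = 14; 14 ⊕ 12 = 2.

P2 = 2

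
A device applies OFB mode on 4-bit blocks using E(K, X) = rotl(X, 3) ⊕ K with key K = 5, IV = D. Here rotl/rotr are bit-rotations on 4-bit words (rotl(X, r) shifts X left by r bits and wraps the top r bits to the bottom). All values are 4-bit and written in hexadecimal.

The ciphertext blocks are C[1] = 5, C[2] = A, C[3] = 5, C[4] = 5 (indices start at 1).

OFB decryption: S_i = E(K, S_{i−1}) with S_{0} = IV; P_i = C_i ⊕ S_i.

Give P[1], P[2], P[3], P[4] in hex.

P[1] = E, P[2] = 2, P[3] = 4, P[4] = 8

P[1]: S = E(K, D) = B; 5 ⊕ B = E.
P[2]: S = E(K, B) = 8; A ⊕ 8 = 2.
P[3]: S = E(K, 8) = 1; 5 ⊕ 1 = 4.
P[4]: S = E(K, 1) = D; 5 ⊕ D = 8.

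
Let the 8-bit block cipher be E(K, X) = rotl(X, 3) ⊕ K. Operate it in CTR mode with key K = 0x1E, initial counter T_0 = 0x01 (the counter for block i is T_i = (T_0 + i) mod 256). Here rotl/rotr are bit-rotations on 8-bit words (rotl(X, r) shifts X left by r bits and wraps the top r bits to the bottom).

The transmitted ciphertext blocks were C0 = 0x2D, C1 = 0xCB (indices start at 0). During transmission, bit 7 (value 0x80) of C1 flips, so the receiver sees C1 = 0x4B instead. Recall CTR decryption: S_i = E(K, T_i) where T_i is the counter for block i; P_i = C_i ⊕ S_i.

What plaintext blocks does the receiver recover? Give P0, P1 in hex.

Only C1 changed, to 0x4B. In CTR, a change in C_i flips the same bit in P_i only; the keystream is unaffected. Decrypting the received ciphertext:
P0: T = 0x01, S = E(K, T) = 0x16; 0x2D ⊕ 0x16 = 0x3B.
P1: T = 0x02, S = E(K, T) = 0x0E; 0x4B ⊕ 0x0E = 0x45.
Blocks that differ from the original plaintext: P1.

P0 = 0x3B, P1 = 0x45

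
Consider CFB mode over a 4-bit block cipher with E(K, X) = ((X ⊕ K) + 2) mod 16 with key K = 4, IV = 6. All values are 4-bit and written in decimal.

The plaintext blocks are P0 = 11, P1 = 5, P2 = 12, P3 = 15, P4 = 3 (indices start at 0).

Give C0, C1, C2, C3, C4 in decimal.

C0 = 15, C1 = 8, C2 = 2, C3 = 7, C4 = 6

CFB encryption: C_i = P_i ⊕ E(K, C_{i−1}), with C_{−1} = IV.
C0: E(K, 6) = 4; 11 ⊕ 4 = 15.
C1: E(K, 15) = 13; 5 ⊕ 13 = 8.
C2: E(K, 8) = 14; 12 ⊕ 14 = 2.
C3: E(K, 2) = 8; 15 ⊕ 8 = 7.
C4: E(K, 7) = 5; 3 ⊕ 5 = 6.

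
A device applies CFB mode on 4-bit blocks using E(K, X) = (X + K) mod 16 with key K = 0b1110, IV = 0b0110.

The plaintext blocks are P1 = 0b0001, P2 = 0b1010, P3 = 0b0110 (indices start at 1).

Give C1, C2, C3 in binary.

C1 = 0b0101, C2 = 0b1001, C3 = 0b0001

CFB encryption: C_i = P_i ⊕ E(K, C_{i−1}), with C_{0} = IV.
C1: E(K, 0b0110) = 0b0100; 0b0001 ⊕ 0b0100 = 0b0101.
C2: E(K, 0b0101) = 0b0011; 0b1010 ⊕ 0b0011 = 0b1001.
C3: E(K, 0b1001) = 0b0111; 0b0110 ⊕ 0b0111 = 0b0001.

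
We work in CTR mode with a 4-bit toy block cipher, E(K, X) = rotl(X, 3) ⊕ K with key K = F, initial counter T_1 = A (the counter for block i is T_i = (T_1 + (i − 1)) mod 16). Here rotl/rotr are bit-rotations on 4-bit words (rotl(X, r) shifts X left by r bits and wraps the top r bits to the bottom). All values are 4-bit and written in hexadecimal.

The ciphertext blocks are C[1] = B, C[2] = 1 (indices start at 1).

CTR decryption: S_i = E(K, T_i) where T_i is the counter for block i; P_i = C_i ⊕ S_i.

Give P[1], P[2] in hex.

P[1]: T = A, S = E(K, T) = A; B ⊕ A = 1.
P[2]: T = B, S = E(K, T) = 2; 1 ⊕ 2 = 3.

P[1] = 1, P[2] = 3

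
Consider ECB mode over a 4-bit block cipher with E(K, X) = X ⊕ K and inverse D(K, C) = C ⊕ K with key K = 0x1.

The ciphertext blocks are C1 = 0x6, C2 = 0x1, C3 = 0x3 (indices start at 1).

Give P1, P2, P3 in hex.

P1 = 0x7, P2 = 0x0, P3 = 0x2

ECB decryption: P_i = D(K, C_i).
P1: D(K, 0x6) = 0x7.
P2: D(K, 0x1) = 0x0.
P3: D(K, 0x3) = 0x2.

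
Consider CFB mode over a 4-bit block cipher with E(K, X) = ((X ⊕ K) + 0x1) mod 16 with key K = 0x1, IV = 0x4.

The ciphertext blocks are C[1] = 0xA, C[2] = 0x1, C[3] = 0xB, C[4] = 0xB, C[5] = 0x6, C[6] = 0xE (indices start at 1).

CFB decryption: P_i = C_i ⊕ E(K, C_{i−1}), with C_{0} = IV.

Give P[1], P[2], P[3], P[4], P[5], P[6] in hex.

P[1]: E(K, 0x4) = 0x6; 0xA ⊕ 0x6 = 0xC.
P[2]: E(K, 0xA) = 0xC; 0x1 ⊕ 0xC = 0xD.
P[3]: E(K, 0x1) = 0x1; 0xB ⊕ 0x1 = 0xA.
P[4]: E(K, 0xB) = 0xB; 0xB ⊕ 0xB = 0x0.
P[5]: E(K, 0xB) = 0xB; 0x6 ⊕ 0xB = 0xD.
P[6]: E(K, 0x6) = 0x8; 0xE ⊕ 0x8 = 0x6.

P[1] = 0xC, P[2] = 0xD, P[3] = 0xA, P[4] = 0x0, P[5] = 0xD, P[6] = 0x6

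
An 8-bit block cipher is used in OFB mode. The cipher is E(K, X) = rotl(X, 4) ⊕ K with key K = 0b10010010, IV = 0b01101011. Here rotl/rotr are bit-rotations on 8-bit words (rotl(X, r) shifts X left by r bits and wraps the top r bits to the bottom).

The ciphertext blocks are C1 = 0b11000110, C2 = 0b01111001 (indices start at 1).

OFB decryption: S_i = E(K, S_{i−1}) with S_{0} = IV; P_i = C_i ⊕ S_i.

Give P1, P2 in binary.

P1: S = E(K, 0b01101011) = 0b00100100; 0b11000110 ⊕ 0b00100100 = 0b11100010.
P2: S = E(K, 0b00100100) = 0b11010000; 0b01111001 ⊕ 0b11010000 = 0b10101001.

P1 = 0b11100010, P2 = 0b10101001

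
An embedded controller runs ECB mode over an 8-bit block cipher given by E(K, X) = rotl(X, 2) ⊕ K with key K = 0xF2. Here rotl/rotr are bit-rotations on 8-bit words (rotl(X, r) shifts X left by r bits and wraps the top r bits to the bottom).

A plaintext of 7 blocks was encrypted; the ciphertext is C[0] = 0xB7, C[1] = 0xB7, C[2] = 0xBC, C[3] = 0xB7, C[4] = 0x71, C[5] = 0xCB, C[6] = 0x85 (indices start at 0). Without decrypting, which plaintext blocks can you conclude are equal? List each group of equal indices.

P[0] = P[1] = P[3]

ECB encrypts each block independently with the same key, so equal ciphertext blocks imply equal plaintext blocks.
C[0] = C[1] = C[3] = 0xB7, so P[0] = P[1] = P[3].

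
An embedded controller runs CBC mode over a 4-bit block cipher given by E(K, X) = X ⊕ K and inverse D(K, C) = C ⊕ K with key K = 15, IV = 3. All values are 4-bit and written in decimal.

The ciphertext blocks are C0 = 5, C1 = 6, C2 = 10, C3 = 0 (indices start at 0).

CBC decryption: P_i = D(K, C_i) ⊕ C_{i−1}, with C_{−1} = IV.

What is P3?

P3: D(K, 0) = 15; 15 ⊕ 10 = 5.

P3 = 5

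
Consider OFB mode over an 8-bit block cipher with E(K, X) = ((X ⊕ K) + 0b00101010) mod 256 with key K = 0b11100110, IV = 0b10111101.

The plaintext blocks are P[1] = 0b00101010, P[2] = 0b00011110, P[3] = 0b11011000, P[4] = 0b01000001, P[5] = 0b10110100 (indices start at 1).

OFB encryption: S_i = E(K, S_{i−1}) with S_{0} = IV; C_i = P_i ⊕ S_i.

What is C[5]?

C[1]: S = E(K, 0b10111101) = 0b10000101; 0b00101010 ⊕ 0b10000101 = 0b10101111.
C[2]: S = E(K, 0b10000101) = 0b10001101; 0b00011110 ⊕ 0b10001101 = 0b10010011.
C[3]: S = E(K, 0b10001101) = 0b10010101; 0b11011000 ⊕ 0b10010101 = 0b01001101.
C[4]: S = E(K, 0b10010101) = 0b10011101; 0b01000001 ⊕ 0b10011101 = 0b11011100.
C[5]: S = E(K, 0b10011101) = 0b10100101; 0b10110100 ⊕ 0b10100101 = 0b00010001.

C[5] = 0b00010001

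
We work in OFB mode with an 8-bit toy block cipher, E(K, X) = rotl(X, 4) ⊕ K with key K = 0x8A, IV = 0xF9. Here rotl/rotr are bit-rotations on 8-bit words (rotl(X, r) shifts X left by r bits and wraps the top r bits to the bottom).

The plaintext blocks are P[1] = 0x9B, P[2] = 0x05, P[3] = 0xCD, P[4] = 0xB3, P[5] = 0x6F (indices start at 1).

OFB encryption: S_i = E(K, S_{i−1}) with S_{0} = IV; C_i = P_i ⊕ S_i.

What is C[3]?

C[1]: S = E(K, 0xF9) = 0x15; 0x9B ⊕ 0x15 = 0x8E.
C[2]: S = E(K, 0x15) = 0xDB; 0x05 ⊕ 0xDB = 0xDE.
C[3]: S = E(K, 0xDB) = 0x37; 0xCD ⊕ 0x37 = 0xFA.

C[3] = 0xFA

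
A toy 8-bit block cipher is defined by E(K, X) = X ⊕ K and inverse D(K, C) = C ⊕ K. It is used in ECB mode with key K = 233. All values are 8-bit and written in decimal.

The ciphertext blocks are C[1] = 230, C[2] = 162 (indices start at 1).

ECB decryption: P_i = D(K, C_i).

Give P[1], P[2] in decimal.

P[1] = 15, P[2] = 75

P[1]: D(K, 230) = 15.
P[2]: D(K, 162) = 75.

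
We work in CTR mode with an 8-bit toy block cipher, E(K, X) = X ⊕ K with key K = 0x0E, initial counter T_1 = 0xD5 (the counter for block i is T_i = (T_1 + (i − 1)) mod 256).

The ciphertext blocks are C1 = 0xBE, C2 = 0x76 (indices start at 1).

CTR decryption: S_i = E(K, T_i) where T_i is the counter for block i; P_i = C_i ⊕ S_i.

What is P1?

P1 = 0x65

P1: T = 0xD5, S = E(K, T) = 0xDB; 0xBE ⊕ 0xDB = 0x65.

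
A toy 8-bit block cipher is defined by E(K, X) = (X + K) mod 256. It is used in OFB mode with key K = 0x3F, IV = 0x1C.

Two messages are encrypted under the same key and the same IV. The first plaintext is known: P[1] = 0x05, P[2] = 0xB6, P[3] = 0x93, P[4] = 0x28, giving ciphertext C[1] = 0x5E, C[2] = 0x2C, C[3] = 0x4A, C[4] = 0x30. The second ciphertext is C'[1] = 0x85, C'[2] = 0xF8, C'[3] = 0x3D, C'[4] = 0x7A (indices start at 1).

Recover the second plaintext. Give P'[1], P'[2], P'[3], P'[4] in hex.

P'[1] = 0xDE, P'[2] = 0x62, P'[3] = 0xE4, P'[4] = 0x62

In OFB with a reused IV, both messages share the same keystream S_i, so C_i ⊕ C'_i = P_i ⊕ P'_i and thus P'_i = P_i ⊕ C_i ⊕ C'_i.
P'[1]: 0x05 ⊕ 0x5E ⊕ 0x85 = 0xDE.
P'[2]: 0xB6 ⊕ 0x2C ⊕ 0xF8 = 0x62.
P'[3]: 0x93 ⊕ 0x4A ⊕ 0x3D = 0xE4.
P'[4]: 0x28 ⊕ 0x30 ⊕ 0x7A = 0x62.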